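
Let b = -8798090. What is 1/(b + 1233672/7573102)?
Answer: -3786551/33314415870754 ≈ -1.1366e-7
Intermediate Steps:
1/(b + 1233672/7573102) = 1/(-8798090 + 1233672/7573102) = 1/(-8798090 + 1233672*(1/7573102)) = 1/(-8798090 + 616836/3786551) = 1/(-33314415870754/3786551) = -3786551/33314415870754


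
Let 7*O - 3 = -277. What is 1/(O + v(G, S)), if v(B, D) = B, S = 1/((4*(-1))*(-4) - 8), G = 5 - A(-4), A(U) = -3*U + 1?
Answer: -7/330 ≈ -0.021212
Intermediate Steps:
A(U) = 1 - 3*U
O = -274/7 (O = 3/7 + (⅐)*(-277) = 3/7 - 277/7 = -274/7 ≈ -39.143)
G = -8 (G = 5 - (1 - 3*(-4)) = 5 - (1 + 12) = 5 - 1*13 = 5 - 13 = -8)
S = ⅛ (S = 1/(-4*(-4) - 8) = 1/(16 - 8) = 1/8 = ⅛ ≈ 0.12500)
1/(O + v(G, S)) = 1/(-274/7 - 8) = 1/(-330/7) = -7/330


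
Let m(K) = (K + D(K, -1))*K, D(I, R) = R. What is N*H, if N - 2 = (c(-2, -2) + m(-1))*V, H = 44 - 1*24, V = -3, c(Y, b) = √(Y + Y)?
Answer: -80 - 120*I ≈ -80.0 - 120.0*I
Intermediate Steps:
c(Y, b) = √2*√Y (c(Y, b) = √(2*Y) = √2*√Y)
m(K) = K*(-1 + K) (m(K) = (K - 1)*K = (-1 + K)*K = K*(-1 + K))
H = 20 (H = 44 - 24 = 20)
N = -4 - 6*I (N = 2 + (√2*√(-2) - (-1 - 1))*(-3) = 2 + (√2*(I*√2) - 1*(-2))*(-3) = 2 + (2*I + 2)*(-3) = 2 + (2 + 2*I)*(-3) = 2 + (-6 - 6*I) = -4 - 6*I ≈ -4.0 - 6.0*I)
N*H = (-4 - 6*I)*20 = -80 - 120*I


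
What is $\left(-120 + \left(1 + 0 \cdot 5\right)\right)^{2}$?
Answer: $14161$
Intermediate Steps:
$\left(-120 + \left(1 + 0 \cdot 5\right)\right)^{2} = \left(-120 + \left(1 + 0\right)\right)^{2} = \left(-120 + 1\right)^{2} = \left(-119\right)^{2} = 14161$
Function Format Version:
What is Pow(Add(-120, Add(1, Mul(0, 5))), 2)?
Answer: 14161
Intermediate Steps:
Pow(Add(-120, Add(1, Mul(0, 5))), 2) = Pow(Add(-120, Add(1, 0)), 2) = Pow(Add(-120, 1), 2) = Pow(-119, 2) = 14161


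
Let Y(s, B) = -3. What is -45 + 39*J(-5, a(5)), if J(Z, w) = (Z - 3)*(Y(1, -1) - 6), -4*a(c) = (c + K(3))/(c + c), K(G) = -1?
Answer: 2763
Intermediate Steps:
a(c) = -(-1 + c)/(8*c) (a(c) = -(c - 1)/(4*(c + c)) = -(-1 + c)/(4*(2*c)) = -(-1 + c)*1/(2*c)/4 = -(-1 + c)/(8*c))
J(Z, w) = 27 - 9*Z (J(Z, w) = (Z - 3)*(-3 - 6) = (-3 + Z)*(-9) = 27 - 9*Z)
-45 + 39*J(-5, a(5)) = -45 + 39*(27 - 9*(-5)) = -45 + 39*(27 + 45) = -45 + 39*72 = -45 + 2808 = 2763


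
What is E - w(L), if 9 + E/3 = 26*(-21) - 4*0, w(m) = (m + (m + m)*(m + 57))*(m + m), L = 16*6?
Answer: -5660289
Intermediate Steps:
L = 96
w(m) = 2*m*(m + 2*m*(57 + m)) (w(m) = (m + (2*m)*(57 + m))*(2*m) = (m + 2*m*(57 + m))*(2*m) = 2*m*(m + 2*m*(57 + m)))
E = -1665 (E = -27 + 3*(26*(-21) - 4*0) = -27 + 3*(-546 + 0) = -27 + 3*(-546) = -27 - 1638 = -1665)
E - w(L) = -1665 - 96²*(230 + 4*96) = -1665 - 9216*(230 + 384) = -1665 - 9216*614 = -1665 - 1*5658624 = -1665 - 5658624 = -5660289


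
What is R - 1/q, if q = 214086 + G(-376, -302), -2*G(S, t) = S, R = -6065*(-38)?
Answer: 49383728779/214274 ≈ 2.3047e+5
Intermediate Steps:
R = 230470
G(S, t) = -S/2
q = 214274 (q = 214086 - ½*(-376) = 214086 + 188 = 214274)
R - 1/q = 230470 - 1/214274 = 49383728779/214274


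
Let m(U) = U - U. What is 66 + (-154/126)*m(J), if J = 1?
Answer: 66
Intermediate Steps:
m(U) = 0
66 + (-154/126)*m(J) = 66 - 154/126*0 = 66 - 154*1/126*0 = 66 - 11/9*0 = 66 + 0 = 66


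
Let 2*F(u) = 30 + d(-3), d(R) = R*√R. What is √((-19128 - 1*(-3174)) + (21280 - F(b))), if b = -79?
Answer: √(21244 + 6*I*√3)/2 ≈ 72.877 + 0.017825*I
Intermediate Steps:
d(R) = R^(3/2)
F(u) = 15 - 3*I*√3/2 (F(u) = (30 + (-3)^(3/2))/2 = (30 - 3*I*√3)/2 = 15 - 3*I*√3/2)
√((-19128 - 1*(-3174)) + (21280 - F(b))) = √((-19128 - 1*(-3174)) + (21280 - (15 - 3*I*√3/2))) = √((-19128 + 3174) + (21280 + (-15 + 3*I*√3/2))) = √(-15954 + (21265 + 3*I*√3/2)) = √(5311 + 3*I*√3/2)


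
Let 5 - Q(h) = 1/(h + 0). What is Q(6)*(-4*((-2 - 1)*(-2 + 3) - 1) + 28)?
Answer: 638/3 ≈ 212.67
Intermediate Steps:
Q(h) = 5 - 1/h (Q(h) = 5 - 1/(h + 0) = 5 - 1/h)
Q(6)*(-4*((-2 - 1)*(-2 + 3) - 1) + 28) = (5 - 1/6)*(-4*((-2 - 1)*(-2 + 3) - 1) + 28) = (5 - 1*⅙)*(-4*(-3*1 - 1) + 28) = (5 - ⅙)*(-4*(-3 - 1) + 28) = 29*(-4*(-4) + 28)/6 = 29*(16 + 28)/6 = (29/6)*44 = 638/3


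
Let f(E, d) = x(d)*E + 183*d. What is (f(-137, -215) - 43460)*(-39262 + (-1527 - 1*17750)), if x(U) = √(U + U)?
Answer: 4847321895 + 8019843*I*√430 ≈ 4.8473e+9 + 1.663e+8*I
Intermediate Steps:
x(U) = √2*√U (x(U) = √(2*U) = √2*√U)
f(E, d) = 183*d + E*√2*√d (f(E, d) = (√2*√d)*E + 183*d = E*√2*√d + 183*d = 183*d + E*√2*√d)
(f(-137, -215) - 43460)*(-39262 + (-1527 - 1*17750)) = ((183*(-215) - 137*√2*√(-215)) - 43460)*(-39262 + (-1527 - 1*17750)) = ((-39345 - 137*√2*I*√215) - 43460)*(-39262 + (-1527 - 17750)) = ((-39345 - 137*I*√430) - 43460)*(-39262 - 19277) = (-82805 - 137*I*√430)*(-58539) = 4847321895 + 8019843*I*√430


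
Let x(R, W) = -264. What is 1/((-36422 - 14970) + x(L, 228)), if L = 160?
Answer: -1/51656 ≈ -1.9359e-5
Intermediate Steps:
1/((-36422 - 14970) + x(L, 228)) = 1/((-36422 - 14970) - 264) = 1/(-51392 - 264) = 1/(-51656) = -1/51656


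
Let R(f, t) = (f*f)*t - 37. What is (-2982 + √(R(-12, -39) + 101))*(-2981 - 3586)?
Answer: 19582794 - 26268*I*√347 ≈ 1.9583e+7 - 4.8932e+5*I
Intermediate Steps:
R(f, t) = -37 + t*f² (R(f, t) = f²*t - 37 = t*f² - 37 = -37 + t*f²)
(-2982 + √(R(-12, -39) + 101))*(-2981 - 3586) = (-2982 + √((-37 - 39*(-12)²) + 101))*(-2981 - 3586) = (-2982 + √((-37 - 39*144) + 101))*(-6567) = (-2982 + √((-37 - 5616) + 101))*(-6567) = (-2982 + √(-5653 + 101))*(-6567) = (-2982 + √(-5552))*(-6567) = (-2982 + 4*I*√347)*(-6567) = 19582794 - 26268*I*√347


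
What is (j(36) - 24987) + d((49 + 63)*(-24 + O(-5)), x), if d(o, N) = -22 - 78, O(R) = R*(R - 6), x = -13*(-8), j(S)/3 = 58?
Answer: -24913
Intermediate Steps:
j(S) = 174 (j(S) = 3*58 = 174)
x = 104
O(R) = R*(-6 + R)
d(o, N) = -100
(j(36) - 24987) + d((49 + 63)*(-24 + O(-5)), x) = (174 - 24987) - 100 = -24813 - 100 = -24913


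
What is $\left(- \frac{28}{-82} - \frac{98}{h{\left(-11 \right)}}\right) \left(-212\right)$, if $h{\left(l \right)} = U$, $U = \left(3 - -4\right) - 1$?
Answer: $\frac{417004}{123} \approx 3390.3$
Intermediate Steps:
$U = 6$ ($U = \left(3 + 4\right) - 1 = 7 - 1 = 6$)
$h{\left(l \right)} = 6$
$\left(- \frac{28}{-82} - \frac{98}{h{\left(-11 \right)}}\right) \left(-212\right) = \left(- \frac{28}{-82} - \frac{98}{6}\right) \left(-212\right) = \left(\left(-28\right) \left(- \frac{1}{82}\right) - \frac{49}{3}\right) \left(-212\right) = \left(\frac{14}{41} - \frac{49}{3}\right) \left(-212\right) = \left(- \frac{1967}{123}\right) \left(-212\right) = \frac{417004}{123}$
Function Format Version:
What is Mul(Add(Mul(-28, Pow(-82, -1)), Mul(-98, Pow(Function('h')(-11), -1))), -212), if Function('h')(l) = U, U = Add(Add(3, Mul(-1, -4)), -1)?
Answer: Rational(417004, 123) ≈ 3390.3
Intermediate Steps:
U = 6 (U = Add(Add(3, 4), -1) = Add(7, -1) = 6)
Function('h')(l) = 6
Mul(Add(Mul(-28, Pow(-82, -1)), Mul(-98, Pow(Function('h')(-11), -1))), -212) = Mul(Add(Mul(-28, Pow(-82, -1)), Mul(-98, Pow(6, -1))), -212) = Mul(Add(Mul(-28, Rational(-1, 82)), Mul(-98, Rational(1, 6))), -212) = Mul(Add(Rational(14, 41), Rational(-49, 3)), -212) = Mul(Rational(-1967, 123), -212) = Rational(417004, 123)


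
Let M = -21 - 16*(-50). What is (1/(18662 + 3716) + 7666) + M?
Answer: 188982211/22378 ≈ 8445.0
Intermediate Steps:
M = 779 (M = -21 + 800 = 779)
(1/(18662 + 3716) + 7666) + M = (1/(18662 + 3716) + 7666) + 779 = (1/22378 + 7666) + 779 = 171549749/22378 + 779 = 188982211/22378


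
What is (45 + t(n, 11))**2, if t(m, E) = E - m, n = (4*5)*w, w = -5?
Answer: 24336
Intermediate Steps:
n = -100 (n = (4*5)*(-5) = 20*(-5) = -100)
(45 + t(n, 11))**2 = (45 + (11 - 1*(-100)))**2 = (45 + (11 + 100))**2 = (45 + 111)**2 = 156**2 = 24336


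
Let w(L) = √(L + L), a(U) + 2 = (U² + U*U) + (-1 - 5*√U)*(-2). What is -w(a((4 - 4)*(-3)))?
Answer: 0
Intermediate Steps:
a(U) = 2*U² + 10*√U (a(U) = -2 + ((U² + U*U) + (-1 - 5*√U)*(-2)) = -2 + ((U² + U²) + (2 + 10*√U)) = -2 + (2*U² + (2 + 10*√U)) = -2 + (2 + 2*U² + 10*√U) = 2*U² + 10*√U)
w(L) = √2*√L (w(L) = √(2*L) = √2*√L)
-w(a((4 - 4)*(-3))) = -√2*√(2*((4 - 4)*(-3))² + 10*√((4 - 4)*(-3))) = -√2*√(2*(0*(-3))² + 10*√(0*(-3))) = -√2*√(2*0² + 10*√0) = -√2*√(2*0 + 10*0) = -√2*√(0 + 0) = -√2*√0 = -√2*0 = -1*0 = 0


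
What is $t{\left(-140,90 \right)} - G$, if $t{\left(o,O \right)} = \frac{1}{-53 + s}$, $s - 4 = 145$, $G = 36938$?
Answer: $- \frac{3546047}{96} \approx -36938.0$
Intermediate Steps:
$s = 149$ ($s = 4 + 145 = 149$)
$t{\left(o,O \right)} = \frac{1}{96}$ ($t{\left(o,O \right)} = \frac{1}{-53 + 149} = \frac{1}{96}$)
$t{\left(-140,90 \right)} - G = \frac{1}{96} - 36938 = - \frac{3546047}{96}$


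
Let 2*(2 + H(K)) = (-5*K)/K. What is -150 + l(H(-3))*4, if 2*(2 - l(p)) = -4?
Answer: -134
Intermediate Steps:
H(K) = -9/2 (H(K) = -2 + ((-5*K)/K)/2 = -2 + (½)*(-5) = -2 - 5/2 = -9/2)
l(p) = 4 (l(p) = 2 - ½*(-4) = 2 + 2 = 4)
-150 + l(H(-3))*4 = -150 + 4*4 = -150 + 16 = -134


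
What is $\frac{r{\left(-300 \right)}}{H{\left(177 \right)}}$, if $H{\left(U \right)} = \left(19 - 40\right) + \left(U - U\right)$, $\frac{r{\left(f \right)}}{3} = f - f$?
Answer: $0$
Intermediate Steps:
$r{\left(f \right)} = 0$ ($r{\left(f \right)} = 3 \left(f - f\right) = 3 \cdot 0 = 0$)
$H{\left(U \right)} = -21$ ($H{\left(U \right)} = -21 + 0 = -21$)
$\frac{r{\left(-300 \right)}}{H{\left(177 \right)}} = \frac{0}{-21} = 0 \left(- \frac{1}{21}\right) = 0$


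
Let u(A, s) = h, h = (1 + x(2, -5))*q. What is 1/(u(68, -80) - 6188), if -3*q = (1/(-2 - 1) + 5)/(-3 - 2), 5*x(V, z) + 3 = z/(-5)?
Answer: -75/464086 ≈ -0.00016161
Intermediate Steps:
x(V, z) = -⅗ - z/25 (x(V, z) = -⅗ + (z/(-5))/5 = -⅗ + (z*(-⅕))/5 = -⅗ + (-z/5)/5 = -⅗ - z/25)
q = 14/45 (q = -(1/(-2 - 1) + 5)/(3*(-3 - 2)) = -(1/(-3) + 5)/(3*(-5)) = -(-⅓ + 5)*(-1)/(3*5) = -14*(-1)/(9*5) = -⅓*(-14/15) = 14/45 ≈ 0.31111)
h = 14/75 (h = (1 + (-⅗ - 1/25*(-5)))*(14/45) = (1 + (-⅗ + ⅕))*(14/45) = (1 - ⅖)*(14/45) = (⅗)*(14/45) = 14/75 ≈ 0.18667)
u(A, s) = 14/75
1/(u(68, -80) - 6188) = 1/(14/75 - 6188) = 1/(-464086/75) = -75/464086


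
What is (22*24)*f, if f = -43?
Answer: -22704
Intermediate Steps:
(22*24)*f = (22*24)*(-43) = 528*(-43) = -22704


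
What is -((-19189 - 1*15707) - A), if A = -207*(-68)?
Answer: 48972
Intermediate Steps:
A = 14076
-((-19189 - 1*15707) - A) = -((-19189 - 1*15707) - 1*14076) = -((-19189 - 15707) - 14076) = -(-34896 - 14076) = -1*(-48972) = 48972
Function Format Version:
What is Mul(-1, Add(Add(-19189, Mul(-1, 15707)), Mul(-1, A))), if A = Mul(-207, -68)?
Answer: 48972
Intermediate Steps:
A = 14076
Mul(-1, Add(Add(-19189, Mul(-1, 15707)), Mul(-1, A))) = Mul(-1, Add(Add(-19189, Mul(-1, 15707)), Mul(-1, 14076))) = Mul(-1, Add(Add(-19189, -15707), -14076)) = Mul(-1, Add(-34896, -14076)) = Mul(-1, -48972) = 48972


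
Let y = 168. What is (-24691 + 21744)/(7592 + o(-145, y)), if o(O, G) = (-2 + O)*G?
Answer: 2947/17104 ≈ 0.17230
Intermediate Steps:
o(O, G) = G*(-2 + O)
(-24691 + 21744)/(7592 + o(-145, y)) = (-24691 + 21744)/(7592 + 168*(-2 - 145)) = -2947/(7592 + 168*(-147)) = -2947/(7592 - 24696) = -2947/(-17104) = -2947*(-1/17104) = 2947/17104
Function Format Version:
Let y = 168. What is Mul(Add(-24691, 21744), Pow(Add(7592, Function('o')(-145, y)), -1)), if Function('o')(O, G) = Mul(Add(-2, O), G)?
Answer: Rational(2947, 17104) ≈ 0.17230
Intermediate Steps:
Function('o')(O, G) = Mul(G, Add(-2, O))
Mul(Add(-24691, 21744), Pow(Add(7592, Function('o')(-145, y)), -1)) = Mul(Add(-24691, 21744), Pow(Add(7592, Mul(168, Add(-2, -145))), -1)) = Mul(-2947, Pow(Add(7592, Mul(168, -147)), -1)) = Mul(-2947, Pow(Add(7592, -24696), -1)) = Mul(-2947, Pow(-17104, -1)) = Mul(-2947, Rational(-1, 17104)) = Rational(2947, 17104)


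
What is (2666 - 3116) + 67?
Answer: -383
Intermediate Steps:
(2666 - 3116) + 67 = -450 + 67 = -383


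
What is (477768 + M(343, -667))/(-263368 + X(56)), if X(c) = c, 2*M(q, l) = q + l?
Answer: -238803/131656 ≈ -1.8138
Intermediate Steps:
M(q, l) = l/2 + q/2 (M(q, l) = (q + l)/2 = (l + q)/2 = l/2 + q/2)
(477768 + M(343, -667))/(-263368 + X(56)) = (477768 + ((½)*(-667) + (½)*343))/(-263368 + 56) = (477768 + (-667/2 + 343/2))/(-263312) = (477768 - 162)*(-1/263312) = 477606*(-1/263312) = -238803/131656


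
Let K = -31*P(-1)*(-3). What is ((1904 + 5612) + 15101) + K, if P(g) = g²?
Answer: 22710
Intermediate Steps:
K = 93 (K = -31*(-1)²*(-3) = -31*1*(-3) = -31*(-3) = 93)
((1904 + 5612) + 15101) + K = ((1904 + 5612) + 15101) + 93 = (7516 + 15101) + 93 = 22617 + 93 = 22710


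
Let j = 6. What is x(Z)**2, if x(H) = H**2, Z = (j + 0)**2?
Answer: 1679616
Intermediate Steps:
Z = 36 (Z = (6 + 0)**2 = 6**2 = 36)
x(Z)**2 = (36**2)**2 = 1296**2 = 1679616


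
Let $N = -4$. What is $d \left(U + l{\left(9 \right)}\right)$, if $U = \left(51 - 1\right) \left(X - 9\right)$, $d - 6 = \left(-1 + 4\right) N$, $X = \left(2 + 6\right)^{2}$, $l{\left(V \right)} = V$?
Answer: $-16554$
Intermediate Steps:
$X = 64$ ($X = 8^{2} = 64$)
$d = -6$ ($d = 6 + \left(-1 + 4\right) \left(-4\right) = 6 + 3 \left(-4\right) = 6 - 12 = -6$)
$U = 2750$ ($U = \left(51 - 1\right) \left(64 - 9\right) = 50 \cdot 55 = 2750$)
$d \left(U + l{\left(9 \right)}\right) = - 6 \left(2750 + 9\right) = \left(-6\right) 2759 = -16554$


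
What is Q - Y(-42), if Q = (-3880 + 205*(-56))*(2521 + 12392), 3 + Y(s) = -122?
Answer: -229063555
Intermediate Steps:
Y(s) = -125 (Y(s) = -3 - 122 = -125)
Q = -229063680 (Q = (-3880 - 11480)*14913 = -15360*14913 = -229063680)
Q - Y(-42) = -229063680 - 1*(-125) = -229063680 + 125 = -229063555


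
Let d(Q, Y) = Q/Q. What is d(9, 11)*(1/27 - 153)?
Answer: -4130/27 ≈ -152.96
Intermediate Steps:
d(Q, Y) = 1
d(9, 11)*(1/27 - 153) = 1*(1/27 - 153) = 1*(-4130/27) = -4130/27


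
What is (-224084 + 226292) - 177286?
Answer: -175078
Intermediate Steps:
(-224084 + 226292) - 177286 = 2208 - 177286 = -175078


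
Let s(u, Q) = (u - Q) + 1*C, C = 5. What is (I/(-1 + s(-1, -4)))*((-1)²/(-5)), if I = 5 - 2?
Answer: -3/35 ≈ -0.085714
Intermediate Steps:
I = 3
s(u, Q) = 5 + u - Q (s(u, Q) = (u - Q) + 1*5 = (u - Q) + 5 = 5 + u - Q)
(I/(-1 + s(-1, -4)))*((-1)²/(-5)) = (3/(-1 + (5 - 1 - 1*(-4))))*((-1)²/(-5)) = (3/(-1 + (5 - 1 + 4)))*(1*(-⅕)) = (3/(-1 + 8))*(-⅕) = (3/7)*(-⅕) = -3/35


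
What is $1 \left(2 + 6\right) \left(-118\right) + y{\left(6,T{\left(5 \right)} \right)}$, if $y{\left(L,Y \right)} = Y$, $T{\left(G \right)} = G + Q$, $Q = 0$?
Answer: $-939$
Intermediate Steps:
$T{\left(G \right)} = G$ ($T{\left(G \right)} = G + 0 = G$)
$1 \left(2 + 6\right) \left(-118\right) + y{\left(6,T{\left(5 \right)} \right)} = 1 \left(2 + 6\right) \left(-118\right) + 5 = 1 \cdot 8 \left(-118\right) + 5 = 8 \left(-118\right) + 5 = -944 + 5 = -939$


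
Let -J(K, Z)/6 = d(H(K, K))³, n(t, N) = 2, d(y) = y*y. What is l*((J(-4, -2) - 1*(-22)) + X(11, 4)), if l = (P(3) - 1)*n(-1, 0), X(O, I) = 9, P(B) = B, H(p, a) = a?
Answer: -98180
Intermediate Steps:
d(y) = y²
l = 4 (l = (3 - 1)*2 = 2*2 = 4)
J(K, Z) = -6*K⁶
l*((J(-4, -2) - 1*(-22)) + X(11, 4)) = 4*((-6*(-4)⁶ - 1*(-22)) + 9) = 4*((-6*4096 + 22) + 9) = 4*((-24576 + 22) + 9) = 4*(-24554 + 9) = 4*(-24545) = -98180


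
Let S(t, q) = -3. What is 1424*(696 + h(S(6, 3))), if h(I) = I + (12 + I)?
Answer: 999648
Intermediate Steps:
h(I) = 12 + 2*I
1424*(696 + h(S(6, 3))) = 1424*(696 + (12 + 2*(-3))) = 1424*(696 + (12 - 6)) = 1424*(696 + 6) = 1424*702 = 999648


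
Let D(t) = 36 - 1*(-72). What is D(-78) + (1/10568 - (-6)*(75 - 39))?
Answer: 3424033/10568 ≈ 324.00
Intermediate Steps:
D(t) = 108 (D(t) = 36 + 72 = 108)
D(-78) + (1/10568 - (-6)*(75 - 39)) = 108 + (1/10568 - (-6)*(75 - 39)) = 108 + (1/10568 - (-6)*36) = 108 + (1/10568 - 1*(-216)) = 108 + (1/10568 + 216) = 108 + 2282689/10568 = 3424033/10568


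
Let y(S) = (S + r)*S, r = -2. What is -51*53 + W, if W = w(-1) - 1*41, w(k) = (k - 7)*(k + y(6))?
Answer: -2928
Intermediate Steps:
y(S) = S*(-2 + S) (y(S) = (S - 2)*S = (-2 + S)*S = S*(-2 + S))
w(k) = (-7 + k)*(24 + k) (w(k) = (k - 7)*(k + 6*(-2 + 6)) = (-7 + k)*(k + 6*4) = (-7 + k)*(k + 24) = (-7 + k)*(24 + k))
W = -225 (W = (-168 + (-1)² + 17*(-1)) - 1*41 = (-168 + 1 - 17) - 41 = -184 - 41 = -225)
-51*53 + W = -51*53 - 225 = -2703 - 225 = -2928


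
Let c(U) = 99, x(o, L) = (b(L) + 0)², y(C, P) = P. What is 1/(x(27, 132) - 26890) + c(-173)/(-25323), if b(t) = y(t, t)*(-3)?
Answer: -4279117/1096705366 ≈ -0.0039018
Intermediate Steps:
b(t) = -3*t (b(t) = t*(-3) = -3*t)
x(o, L) = 9*L² (x(o, L) = (-3*L + 0)² = (-3*L)² = 9*L²)
1/(x(27, 132) - 26890) + c(-173)/(-25323) = 1/(9*132² - 26890) + 99/(-25323) = 1/(9*17424 - 26890) + 99*(-1/25323) = 1/(156816 - 26890) - 33/8441 = 1/129926 - 33/8441 = -4279117/1096705366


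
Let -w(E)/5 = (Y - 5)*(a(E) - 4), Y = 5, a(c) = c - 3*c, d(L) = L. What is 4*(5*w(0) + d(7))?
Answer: 28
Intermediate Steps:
a(c) = -2*c
w(E) = 0 (w(E) = -5*(5 - 5)*(-2*E - 4) = -0*(-4 - 2*E) = -5*0 = 0)
4*(5*w(0) + d(7)) = 4*(5*0 + 7) = 4*(0 + 7) = 4*7 = 28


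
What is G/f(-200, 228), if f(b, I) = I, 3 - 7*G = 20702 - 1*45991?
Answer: 6323/399 ≈ 15.847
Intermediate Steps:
G = 25292/7 (G = 3/7 - (20702 - 1*45991)/7 = 3/7 - (20702 - 45991)/7 = 3/7 - 1/7*(-25289) = 3/7 + 25289/7 = 25292/7 ≈ 3613.1)
G/f(-200, 228) = (25292/7)/228 = (25292/7)*(1/228) = 6323/399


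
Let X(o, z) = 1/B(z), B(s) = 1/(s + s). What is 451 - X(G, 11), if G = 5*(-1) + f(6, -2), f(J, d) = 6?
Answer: 429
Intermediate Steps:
B(s) = 1/(2*s)
G = 1 (G = 5*(-1) + 6 = -5 + 6 = 1)
X(o, z) = 2*z (X(o, z) = 1/(1/(2*z)) = 2*z)
451 - X(G, 11) = 451 - 2*11 = 451 - 1*22 = 451 - 22 = 429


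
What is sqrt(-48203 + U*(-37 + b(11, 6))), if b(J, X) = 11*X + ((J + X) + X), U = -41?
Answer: I*sqrt(50335) ≈ 224.35*I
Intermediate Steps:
b(J, X) = J + 13*X (b(J, X) = 11*X + (J + 2*X) = J + 13*X)
sqrt(-48203 + U*(-37 + b(11, 6))) = sqrt(-48203 - 41*(-37 + (11 + 13*6))) = sqrt(-48203 - 41*(-37 + (11 + 78))) = sqrt(-48203 - 41*(-37 + 89)) = sqrt(-48203 - 41*52) = sqrt(-48203 - 2132) = sqrt(-50335) = I*sqrt(50335)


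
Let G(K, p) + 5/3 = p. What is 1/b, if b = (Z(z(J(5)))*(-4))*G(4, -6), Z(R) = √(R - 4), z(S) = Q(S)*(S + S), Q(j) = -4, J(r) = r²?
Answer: -I*√51/3128 ≈ -0.0022831*I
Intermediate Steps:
G(K, p) = -5/3 + p
z(S) = -8*S (z(S) = -4*(S + S) = -8*S)
Z(R) = √(-4 + R)
b = 184*I*√51/3 (b = (√(-4 - 8*5²)*(-4))*(-5/3 - 6) = (√(-4 - 8*25)*(-4))*(-23/3) = (√(-4 - 200)*(-4))*(-23/3) = (√(-204)*(-4))*(-23/3) = ((2*I*√51)*(-4))*(-23/3) = -8*I*√51*(-23/3) = 184*I*√51/3 ≈ 438.01*I)
1/b = 1/(184*I*√51/3) = -I*√51/3128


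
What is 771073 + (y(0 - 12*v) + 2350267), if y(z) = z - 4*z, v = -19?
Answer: 3120656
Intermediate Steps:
y(z) = -3*z
771073 + (y(0 - 12*v) + 2350267) = 771073 + (-3*(0 - 12*(-19)) + 2350267) = 771073 + (-3*(0 + 228) + 2350267) = 771073 + (-3*228 + 2350267) = 771073 + (-684 + 2350267) = 771073 + 2349583 = 3120656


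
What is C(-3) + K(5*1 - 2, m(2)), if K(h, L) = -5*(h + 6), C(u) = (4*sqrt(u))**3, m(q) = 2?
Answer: -45 - 192*I*sqrt(3) ≈ -45.0 - 332.55*I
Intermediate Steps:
C(u) = 64*u**(3/2)
K(h, L) = -30 - 5*h (K(h, L) = -5*(6 + h) = -30 - 5*h)
C(-3) + K(5*1 - 2, m(2)) = 64*(-3)**(3/2) + (-30 - 5*(5*1 - 2)) = 64*(-3*I*sqrt(3)) + (-30 - 5*(5 - 2)) = -192*I*sqrt(3) + (-30 - 5*3) = -192*I*sqrt(3) + (-30 - 15) = -192*I*sqrt(3) - 45 = -45 - 192*I*sqrt(3)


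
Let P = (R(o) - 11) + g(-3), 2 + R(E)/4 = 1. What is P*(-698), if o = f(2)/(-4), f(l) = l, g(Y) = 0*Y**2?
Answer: 10470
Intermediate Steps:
g(Y) = 0
o = -1/2 (o = 2/(-4) = 2*(-1/4) = -1/2 ≈ -0.50000)
R(E) = -4 (R(E) = -8 + 4*1 = -8 + 4 = -4)
P = -15 (P = (-4 - 11) + 0 = -15 + 0 = -15)
P*(-698) = -15*(-698) = 10470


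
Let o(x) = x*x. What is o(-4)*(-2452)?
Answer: -39232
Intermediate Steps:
o(x) = x²
o(-4)*(-2452) = (-4)²*(-2452) = 16*(-2452) = -39232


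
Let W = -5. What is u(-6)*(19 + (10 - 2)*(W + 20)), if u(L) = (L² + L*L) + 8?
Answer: 11120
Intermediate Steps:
u(L) = 8 + 2*L² (u(L) = (L² + L²) + 8 = 2*L² + 8 = 8 + 2*L²)
u(-6)*(19 + (10 - 2)*(W + 20)) = (8 + 2*(-6)²)*(19 + (10 - 2)*(-5 + 20)) = (8 + 2*36)*(19 + 8*15) = (8 + 72)*(19 + 120) = 80*139 = 11120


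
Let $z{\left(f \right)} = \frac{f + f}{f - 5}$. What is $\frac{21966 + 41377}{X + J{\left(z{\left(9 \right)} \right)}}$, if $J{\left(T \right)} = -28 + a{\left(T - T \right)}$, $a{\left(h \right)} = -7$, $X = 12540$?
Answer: $\frac{63343}{12505} \approx 5.0654$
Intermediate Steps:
$z{\left(f \right)} = \frac{2 f}{-5 + f}$
$J{\left(T \right)} = -35$ ($J{\left(T \right)} = -28 - 7 = -35$)
$\frac{21966 + 41377}{X + J{\left(z{\left(9 \right)} \right)}} = \frac{21966 + 41377}{12540 - 35} = \frac{63343}{12505}$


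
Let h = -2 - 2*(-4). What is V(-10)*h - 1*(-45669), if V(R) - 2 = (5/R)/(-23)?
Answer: 1050666/23 ≈ 45681.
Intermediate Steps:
h = 6 (h = -2 + 8 = 6)
V(R) = 2 - 5/(23*R) (V(R) = 2 + (5/R)/(-23) = 2 + (5/R)*(-1/23) = 2 - 5/(23*R))
V(-10)*h - 1*(-45669) = (2 - 5/23/(-10))*6 - 1*(-45669) = (2 - 5/23*(-1/10))*6 + 45669 = (2 + 1/46)*6 + 45669 = (93/46)*6 + 45669 = 279/23 + 45669 = 1050666/23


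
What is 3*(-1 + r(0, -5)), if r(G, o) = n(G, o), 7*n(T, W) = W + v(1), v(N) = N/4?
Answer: -141/28 ≈ -5.0357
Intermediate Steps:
v(N) = N/4 (v(N) = N*(¼) = N/4)
n(T, W) = 1/28 + W/7 (n(T, W) = (W + (¼)*1)/7 = (W + ¼)/7 = (¼ + W)/7 = 1/28 + W/7)
r(G, o) = 1/28 + o/7
3*(-1 + r(0, -5)) = 3*(-1 + (1/28 + (⅐)*(-5))) = 3*(-1 + (1/28 - 5/7)) = 3*(-1 - 19/28) = 3*(-47/28) = -141/28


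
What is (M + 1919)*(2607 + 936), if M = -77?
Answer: 6526206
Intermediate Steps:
(M + 1919)*(2607 + 936) = (-77 + 1919)*(2607 + 936) = 1842*3543 = 6526206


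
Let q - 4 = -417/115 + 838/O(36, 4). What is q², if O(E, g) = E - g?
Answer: 2388570129/3385600 ≈ 705.51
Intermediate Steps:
q = 48873/1840 (q = 4 + (-417/115 + 838/(36 - 1*4)) = 4 + (-417*1/115 + 838/(36 - 4)) = 4 + (-417/115 + 838/32) = 4 + (-417/115 + 838*(1/32)) = 4 + (-417/115 + 419/16) = 4 + 41513/1840 = 48873/1840 ≈ 26.561)
q² = (48873/1840)² = 2388570129/3385600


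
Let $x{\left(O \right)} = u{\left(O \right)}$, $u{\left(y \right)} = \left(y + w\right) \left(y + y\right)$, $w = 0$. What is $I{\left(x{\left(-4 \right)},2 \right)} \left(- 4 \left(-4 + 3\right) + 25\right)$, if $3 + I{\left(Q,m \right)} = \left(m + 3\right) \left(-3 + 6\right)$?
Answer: $348$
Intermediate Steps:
$u{\left(y \right)} = 2 y^{2}$ ($u{\left(y \right)} = \left(y + 0\right) \left(y + y\right) = y 2 y = 2 y^{2}$)
$x{\left(O \right)} = 2 O^{2}$
$I{\left(Q,m \right)} = 6 + 3 m$ ($I{\left(Q,m \right)} = -3 + \left(m + 3\right) \left(-3 + 6\right) = -3 + \left(3 + m\right) 3 = -3 + \left(9 + 3 m\right) = 6 + 3 m$)
$I{\left(x{\left(-4 \right)},2 \right)} \left(- 4 \left(-4 + 3\right) + 25\right) = \left(6 + 3 \cdot 2\right) \left(- 4 \left(-4 + 3\right) + 25\right) = \left(6 + 6\right) \left(\left(-4\right) \left(-1\right) + 25\right) = 12 \left(4 + 25\right) = 12 \cdot 29 = 348$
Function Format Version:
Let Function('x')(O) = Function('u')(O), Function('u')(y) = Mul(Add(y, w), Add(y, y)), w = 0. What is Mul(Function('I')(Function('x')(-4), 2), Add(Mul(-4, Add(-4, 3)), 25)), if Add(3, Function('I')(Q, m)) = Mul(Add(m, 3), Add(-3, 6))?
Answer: 348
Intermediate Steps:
Function('u')(y) = Mul(2, Pow(y, 2)) (Function('u')(y) = Mul(Add(y, 0), Add(y, y)) = Mul(y, Mul(2, y)) = Mul(2, Pow(y, 2)))
Function('x')(O) = Mul(2, Pow(O, 2))
Function('I')(Q, m) = Add(6, Mul(3, m)) (Function('I')(Q, m) = Add(-3, Mul(Add(m, 3), Add(-3, 6))) = Add(-3, Mul(Add(3, m), 3)) = Add(-3, Add(9, Mul(3, m))) = Add(6, Mul(3, m)))
Mul(Function('I')(Function('x')(-4), 2), Add(Mul(-4, Add(-4, 3)), 25)) = Mul(Add(6, Mul(3, 2)), Add(Mul(-4, Add(-4, 3)), 25)) = Mul(Add(6, 6), Add(Mul(-4, -1), 25)) = Mul(12, Add(4, 25)) = Mul(12, 29) = 348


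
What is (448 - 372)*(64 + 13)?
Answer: 5852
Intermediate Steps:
(448 - 372)*(64 + 13) = 76*77 = 5852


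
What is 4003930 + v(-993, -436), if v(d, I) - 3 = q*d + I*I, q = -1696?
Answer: 5878157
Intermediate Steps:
v(d, I) = 3 + I² - 1696*d (v(d, I) = 3 + (-1696*d + I*I) = 3 + (-1696*d + I²) = 3 + (I² - 1696*d) = 3 + I² - 1696*d)
4003930 + v(-993, -436) = 4003930 + (3 + (-436)² - 1696*(-993)) = 4003930 + (3 + 190096 + 1684128) = 4003930 + 1874227 = 5878157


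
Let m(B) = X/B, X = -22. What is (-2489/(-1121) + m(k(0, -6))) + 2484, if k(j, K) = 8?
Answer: 586099/236 ≈ 2483.5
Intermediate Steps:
m(B) = -22/B
(-2489/(-1121) + m(k(0, -6))) + 2484 = (-2489/(-1121) - 22/8) + 2484 = (-2489*(-1/1121) - 22*⅛) + 2484 = (131/59 - 11/4) + 2484 = -125/236 + 2484 = 586099/236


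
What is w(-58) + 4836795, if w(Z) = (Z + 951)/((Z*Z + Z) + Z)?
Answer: 15709911053/3248 ≈ 4.8368e+6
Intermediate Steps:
w(Z) = (951 + Z)/(Z² + 2*Z) (w(Z) = (951 + Z)/((Z² + Z) + Z) = (951 + Z)/((Z + Z²) + Z) = (951 + Z)/(Z² + 2*Z))
w(-58) + 4836795 = (951 - 58)/((-58)*(2 - 58)) + 4836795 = -1/58*893/(-56) + 4836795 = -1/58*(-1/56)*893 + 4836795 = 893/3248 + 4836795 = 15709911053/3248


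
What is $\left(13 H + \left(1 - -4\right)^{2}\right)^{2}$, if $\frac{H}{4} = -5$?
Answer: $55225$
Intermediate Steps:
$H = -20$ ($H = 4 \left(-5\right) = -20$)
$\left(13 H + \left(1 - -4\right)^{2}\right)^{2} = \left(13 \left(-20\right) + \left(1 - -4\right)^{2}\right)^{2} = \left(-260 + \left(1 + 4\right)^{2}\right)^{2} = \left(-260 + 5^{2}\right)^{2} = \left(-260 + 25\right)^{2} = \left(-235\right)^{2} = 55225$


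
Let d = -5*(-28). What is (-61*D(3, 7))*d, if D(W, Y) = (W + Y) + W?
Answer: -111020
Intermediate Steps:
d = 140
D(W, Y) = Y + 2*W
(-61*D(3, 7))*d = -61*(7 + 2*3)*140 = -61*(7 + 6)*140 = -61*13*140 = -793*140 = -111020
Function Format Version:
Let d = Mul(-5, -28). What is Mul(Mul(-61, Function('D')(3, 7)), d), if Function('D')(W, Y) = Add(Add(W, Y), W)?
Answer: -111020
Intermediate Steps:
d = 140
Function('D')(W, Y) = Add(Y, Mul(2, W))
Mul(Mul(-61, Function('D')(3, 7)), d) = Mul(Mul(-61, Add(7, Mul(2, 3))), 140) = Mul(Mul(-61, Add(7, 6)), 140) = Mul(Mul(-61, 13), 140) = Mul(-793, 140) = -111020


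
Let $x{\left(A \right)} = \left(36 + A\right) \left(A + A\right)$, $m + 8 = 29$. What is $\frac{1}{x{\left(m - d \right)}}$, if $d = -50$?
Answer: $\frac{1}{15194} \approx 6.5815 \cdot 10^{-5}$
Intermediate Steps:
$m = 21$ ($m = -8 + 29 = 21$)
$x{\left(A \right)} = 2 A \left(36 + A\right)$ ($x{\left(A \right)} = \left(36 + A\right) 2 A = 2 A \left(36 + A\right)$)
$\frac{1}{x{\left(m - d \right)}} = \frac{1}{2 \left(21 - -50\right) \left(36 + \left(21 - -50\right)\right)} = \frac{1}{2 \left(21 + 50\right) \left(36 + \left(21 + 50\right)\right)} = \frac{1}{2 \cdot 71 \left(36 + 71\right)} = \frac{1}{2 \cdot 71 \cdot 107} = \frac{1}{15194}$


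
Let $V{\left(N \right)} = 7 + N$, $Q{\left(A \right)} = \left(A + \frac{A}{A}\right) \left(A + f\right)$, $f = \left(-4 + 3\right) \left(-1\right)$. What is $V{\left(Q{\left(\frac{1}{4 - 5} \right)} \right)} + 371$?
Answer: $378$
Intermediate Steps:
$f = 1$ ($f = \left(-1\right) \left(-1\right) = 1$)
$Q{\left(A \right)} = \left(1 + A\right)^{2}$ ($Q{\left(A \right)} = \left(A + \frac{A}{A}\right) \left(A + 1\right) = \left(A + 1\right) \left(1 + A\right) = \left(1 + A\right) \left(1 + A\right) = \left(1 + A\right)^{2}$)
$V{\left(Q{\left(\frac{1}{4 - 5} \right)} \right)} + 371 = \left(7 + \left(1 + \left(\frac{1}{4 - 5}\right)^{2} + \frac{2}{4 - 5}\right)\right) + 371 = \left(7 + \left(1 + \left(\frac{1}{-1}\right)^{2} + \frac{2}{-1}\right)\right) + 371 = \left(7 + \left(1 + \left(-1\right)^{2} + 2 \left(-1\right)\right)\right) + 371 = \left(7 + \left(1 + 1 - 2\right)\right) + 371 = \left(7 + 0\right) + 371 = 7 + 371 = 378$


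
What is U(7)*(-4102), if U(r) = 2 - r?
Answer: 20510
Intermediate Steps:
U(7)*(-4102) = (2 - 1*7)*(-4102) = (2 - 7)*(-4102) = -5*(-4102) = 20510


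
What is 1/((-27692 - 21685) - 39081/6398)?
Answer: -914/45136161 ≈ -2.0250e-5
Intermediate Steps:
1/((-27692 - 21685) - 39081/6398) = 1/(-49377 - 39081*1/6398) = 1/(-49377 - 5583/914) = 1/(-45136161/914) = -914/45136161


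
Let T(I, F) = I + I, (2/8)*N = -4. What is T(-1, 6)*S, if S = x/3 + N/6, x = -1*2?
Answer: 20/3 ≈ 6.6667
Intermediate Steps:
N = -16 (N = 4*(-4) = -16)
x = -2
T(I, F) = 2*I
S = -10/3 (S = -2/3 - 16/6 = -2*1/3 - 16*1/6 = -2/3 - 8/3 = -10/3 ≈ -3.3333)
T(-1, 6)*S = (2*(-1))*(-10/3) = -2*(-10/3) = 20/3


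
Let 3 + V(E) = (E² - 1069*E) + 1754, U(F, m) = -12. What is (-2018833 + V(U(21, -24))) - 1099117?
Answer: -3103227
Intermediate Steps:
V(E) = 1751 + E² - 1069*E (V(E) = -3 + ((E² - 1069*E) + 1754) = -3 + (1754 + E² - 1069*E) = 1751 + E² - 1069*E)
(-2018833 + V(U(21, -24))) - 1099117 = (-2018833 + (1751 + (-12)² - 1069*(-12))) - 1099117 = (-2018833 + (1751 + 144 + 12828)) - 1099117 = (-2018833 + 14723) - 1099117 = -2004110 - 1099117 = -3103227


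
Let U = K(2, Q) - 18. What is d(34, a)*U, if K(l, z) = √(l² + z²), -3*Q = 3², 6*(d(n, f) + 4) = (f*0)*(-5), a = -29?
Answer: 72 - 4*√13 ≈ 57.578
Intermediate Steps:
d(n, f) = -4 (d(n, f) = -4 + ((f*0)*(-5))/6 = -4 + (0*(-5))/6 = -4 + (⅙)*0 = -4 + 0 = -4)
Q = -3 (Q = -⅓*3² = -⅓*9 = -3)
U = -18 + √13 (U = √(2² + (-3)²) - 18 = √(4 + 9) - 18 = √13 - 18 = -18 + √13 ≈ -14.394)
d(34, a)*U = -4*(-18 + √13) = 72 - 4*√13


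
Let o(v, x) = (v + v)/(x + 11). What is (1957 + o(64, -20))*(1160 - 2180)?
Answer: -5944900/3 ≈ -1.9816e+6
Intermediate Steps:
o(v, x) = 2*v/(11 + x) (o(v, x) = (2*v)/(11 + x) = 2*v/(11 + x))
(1957 + o(64, -20))*(1160 - 2180) = (1957 + 2*64/(11 - 20))*(1160 - 2180) = (1957 + 2*64/(-9))*(-1020) = (1957 + 2*64*(-⅑))*(-1020) = (1957 - 128/9)*(-1020) = (17485/9)*(-1020) = -5944900/3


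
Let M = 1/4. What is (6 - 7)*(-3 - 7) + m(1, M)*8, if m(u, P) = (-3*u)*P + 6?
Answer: 52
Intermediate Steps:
M = ¼ ≈ 0.25000
m(u, P) = 6 - 3*P*u (m(u, P) = -3*P*u + 6 = 6 - 3*P*u)
(6 - 7)*(-3 - 7) + m(1, M)*8 = (6 - 7)*(-3 - 7) + (6 - 3*¼*1)*8 = -1*(-10) + (6 - ¾)*8 = 10 + (21/4)*8 = 10 + 42 = 52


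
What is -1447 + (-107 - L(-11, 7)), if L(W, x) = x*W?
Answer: -1477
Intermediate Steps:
L(W, x) = W*x
-1447 + (-107 - L(-11, 7)) = -1447 + (-107 - (-11)*7) = -1447 + (-107 - 1*(-77)) = -1447 + (-107 + 77) = -1447 - 30 = -1477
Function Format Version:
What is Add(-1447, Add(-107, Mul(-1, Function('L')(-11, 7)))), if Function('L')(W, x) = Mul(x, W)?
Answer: -1477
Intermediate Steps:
Function('L')(W, x) = Mul(W, x)
Add(-1447, Add(-107, Mul(-1, Function('L')(-11, 7)))) = Add(-1447, Add(-107, Mul(-1, Mul(-11, 7)))) = Add(-1447, Add(-107, Mul(-1, -77))) = Add(-1447, Add(-107, 77)) = Add(-1447, -30) = -1477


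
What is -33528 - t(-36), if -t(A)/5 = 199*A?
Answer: -69348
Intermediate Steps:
t(A) = -995*A
-33528 - t(-36) = -33528 - (-995)*(-36) = -33528 - 1*35820 = -33528 - 35820 = -69348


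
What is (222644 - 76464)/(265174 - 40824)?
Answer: 14618/22435 ≈ 0.65157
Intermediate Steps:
(222644 - 76464)/(265174 - 40824) = 146180/224350 = 146180*(1/224350) = 14618/22435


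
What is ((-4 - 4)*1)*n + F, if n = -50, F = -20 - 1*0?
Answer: 380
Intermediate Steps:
F = -20 (F = -20 + 0 = -20)
((-4 - 4)*1)*n + F = ((-4 - 4)*1)*(-50) - 20 = -8*1*(-50) - 20 = -8*(-50) - 20 = 400 - 20 = 380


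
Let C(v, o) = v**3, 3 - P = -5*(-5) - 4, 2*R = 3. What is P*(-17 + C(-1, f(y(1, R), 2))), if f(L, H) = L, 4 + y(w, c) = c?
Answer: 324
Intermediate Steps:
R = 3/2 (R = (1/2)*3 = 3/2 ≈ 1.5000)
y(w, c) = -4 + c
P = -18 (P = 3 - (-5*(-5) - 4) = 3 - (25 - 4) = 3 - 1*21 = 3 - 21 = -18)
P*(-17 + C(-1, f(y(1, R), 2))) = -18*(-17 + (-1)**3) = -18*(-17 - 1) = -18*(-18) = 324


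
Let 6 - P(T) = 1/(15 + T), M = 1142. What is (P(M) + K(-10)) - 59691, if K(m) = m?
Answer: -69067116/1157 ≈ -59695.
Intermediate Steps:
P(T) = 6 - 1/(15 + T)
(P(M) + K(-10)) - 59691 = ((89 + 6*1142)/(15 + 1142) - 10) - 59691 = ((89 + 6852)/1157 - 10) - 59691 = ((1/1157)*6941 - 10) - 59691 = (6941/1157 - 10) - 59691 = -4629/1157 - 59691 = -69067116/1157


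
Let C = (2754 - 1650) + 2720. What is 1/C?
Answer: 1/3824 ≈ 0.00026151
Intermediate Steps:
C = 3824 (C = 1104 + 2720 = 3824)
1/C = 1/3824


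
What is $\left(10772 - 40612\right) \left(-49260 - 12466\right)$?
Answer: $1841903840$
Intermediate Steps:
$\left(10772 - 40612\right) \left(-49260 - 12466\right) = \left(-29840\right) \left(-61726\right) = 1841903840$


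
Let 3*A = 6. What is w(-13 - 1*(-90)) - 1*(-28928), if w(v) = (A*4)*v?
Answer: 29544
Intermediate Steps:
A = 2 (A = (⅓)*6 = 2)
w(v) = 8*v (w(v) = (2*4)*v = 8*v)
w(-13 - 1*(-90)) - 1*(-28928) = 8*(-13 - 1*(-90)) - 1*(-28928) = 8*(-13 + 90) + 28928 = 8*77 + 28928 = 616 + 28928 = 29544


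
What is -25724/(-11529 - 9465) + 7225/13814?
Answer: 253516493/145005558 ≈ 1.7483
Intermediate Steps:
-25724/(-11529 - 9465) + 7225/13814 = -25724/(-20994) + 7225*(1/13814) = -25724*(-1/20994) + 7225/13814 = 12862/10497 + 7225/13814 = 253516493/145005558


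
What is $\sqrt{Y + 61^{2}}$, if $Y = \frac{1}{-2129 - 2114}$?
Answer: $\frac{\sqrt{66989341086}}{4243} \approx 61.0$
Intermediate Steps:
$Y = - \frac{1}{4243}$ ($Y = \frac{1}{-4243} = - \frac{1}{4243} \approx -0.00023568$)
$\sqrt{Y + 61^{2}} = \sqrt{- \frac{1}{4243} + 61^{2}} = \sqrt{- \frac{1}{4243} + 3721} = \sqrt{\frac{15788202}{4243}} = \frac{\sqrt{66989341086}}{4243}$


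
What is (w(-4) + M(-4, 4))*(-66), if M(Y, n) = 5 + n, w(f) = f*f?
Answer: -1650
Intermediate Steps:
w(f) = f**2
(w(-4) + M(-4, 4))*(-66) = ((-4)**2 + (5 + 4))*(-66) = (16 + 9)*(-66) = 25*(-66) = -1650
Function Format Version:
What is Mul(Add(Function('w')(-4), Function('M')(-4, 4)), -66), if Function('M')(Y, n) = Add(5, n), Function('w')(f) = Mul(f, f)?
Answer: -1650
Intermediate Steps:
Function('w')(f) = Pow(f, 2)
Mul(Add(Function('w')(-4), Function('M')(-4, 4)), -66) = Mul(Add(Pow(-4, 2), Add(5, 4)), -66) = Mul(Add(16, 9), -66) = Mul(25, -66) = -1650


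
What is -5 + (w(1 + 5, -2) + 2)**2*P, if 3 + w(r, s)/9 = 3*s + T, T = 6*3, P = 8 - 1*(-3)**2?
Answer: -6894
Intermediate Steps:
P = -1 (P = 8 - 1*9 = 8 - 9 = -1)
T = 18
w(r, s) = 135 + 27*s (w(r, s) = -27 + 9*(3*s + 18) = -27 + 9*(18 + 3*s) = -27 + (162 + 27*s) = 135 + 27*s)
-5 + (w(1 + 5, -2) + 2)**2*P = -5 + ((135 + 27*(-2)) + 2)**2*(-1) = -5 + ((135 - 54) + 2)**2*(-1) = -5 + (81 + 2)**2*(-1) = -5 + 83**2*(-1) = -5 + 6889*(-1) = -5 - 6889 = -6894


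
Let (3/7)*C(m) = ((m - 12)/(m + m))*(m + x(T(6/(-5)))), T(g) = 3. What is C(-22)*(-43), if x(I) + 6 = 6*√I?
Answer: 71638/33 - 5117*√3/11 ≈ 1365.1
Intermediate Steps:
x(I) = -6 + 6*√I
C(m) = 7*(-12 + m)*(-6 + m + 6*√3)/(6*m) (C(m) = 7*(((m - 12)/(m + m))*(m + (-6 + 6*√3)))/3 = 7*(((-12 + m)/((2*m)))*(-6 + m + 6*√3))/3 = 7*(((-12 + m)*(1/(2*m)))*(-6 + m + 6*√3))/3 = 7*(((-12 + m)/(2*m))*(-6 + m + 6*√3))/3 = 7*((-12 + m)*(-6 + m + 6*√3)/(2*m))/3 = 7*(-12 + m)*(-6 + m + 6*√3)/(6*m))
C(-22)*(-43) = ((7/6)*(72 - 72*√3 - 1*(-22)*(18 - 1*(-22) - 6*√3))/(-22))*(-43) = ((7/6)*(-1/22)*(72 - 72*√3 - 1*(-22)*(18 + 22 - 6*√3)))*(-43) = ((7/6)*(-1/22)*(72 - 72*√3 - 1*(-22)*(40 - 6*√3)))*(-43) = ((7/6)*(-1/22)*(72 - 72*√3 + (880 - 132*√3)))*(-43) = ((7/6)*(-1/22)*(952 - 204*√3))*(-43) = (-1666/33 + 119*√3/11)*(-43) = 71638/33 - 5117*√3/11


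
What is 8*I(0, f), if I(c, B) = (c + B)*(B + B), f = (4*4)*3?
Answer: 36864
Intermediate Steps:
f = 48 (f = 16*3 = 48)
I(c, B) = 2*B*(B + c) (I(c, B) = (B + c)*(2*B) = 2*B*(B + c))
8*I(0, f) = 8*(2*48*(48 + 0)) = 8*(2*48*48) = 8*4608 = 36864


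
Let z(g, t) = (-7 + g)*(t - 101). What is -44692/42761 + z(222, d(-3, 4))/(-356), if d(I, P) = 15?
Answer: 387370269/7611458 ≈ 50.893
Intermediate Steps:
z(g, t) = (-101 + t)*(-7 + g) (z(g, t) = (-7 + g)*(-101 + t) = (-101 + t)*(-7 + g))
-44692/42761 + z(222, d(-3, 4))/(-356) = -44692/42761 + (707 - 101*222 - 7*15 + 222*15)/(-356) = -44692*1/42761 + (707 - 22422 - 105 + 3330)*(-1/356) = -44692/42761 - 18490*(-1/356) = -44692/42761 + 9245/178 = 387370269/7611458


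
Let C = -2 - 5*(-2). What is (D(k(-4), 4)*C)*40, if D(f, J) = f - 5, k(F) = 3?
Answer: -640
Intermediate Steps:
C = 8 (C = -2 + 10 = 8)
D(f, J) = -5 + f
(D(k(-4), 4)*C)*40 = ((-5 + 3)*8)*40 = -2*8*40 = -16*40 = -640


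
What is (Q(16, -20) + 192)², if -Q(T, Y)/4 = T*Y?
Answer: 2166784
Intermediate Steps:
Q(T, Y) = -4*T*Y
(Q(16, -20) + 192)² = (-4*16*(-20) + 192)² = (1280 + 192)² = 1472² = 2166784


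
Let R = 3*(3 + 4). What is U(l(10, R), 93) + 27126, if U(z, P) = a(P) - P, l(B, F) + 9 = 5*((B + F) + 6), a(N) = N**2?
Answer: 35682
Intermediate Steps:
R = 21 (R = 3*7 = 21)
l(B, F) = 21 + 5*B + 5*F (l(B, F) = -9 + 5*((B + F) + 6) = -9 + 5*(6 + B + F) = -9 + (30 + 5*B + 5*F) = 21 + 5*B + 5*F)
U(z, P) = P**2 - P
U(l(10, R), 93) + 27126 = 93*(-1 + 93) + 27126 = 93*92 + 27126 = 8556 + 27126 = 35682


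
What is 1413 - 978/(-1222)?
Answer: 863832/611 ≈ 1413.8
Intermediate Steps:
1413 - 978/(-1222) = 1413 - 1/1222*(-978) = 1413 + 489/611 = 863832/611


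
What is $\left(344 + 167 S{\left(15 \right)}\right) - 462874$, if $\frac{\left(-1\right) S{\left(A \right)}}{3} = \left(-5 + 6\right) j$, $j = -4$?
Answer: $-460526$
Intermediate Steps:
$S{\left(A \right)} = 12$ ($S{\left(A \right)} = - 3 \left(-5 + 6\right) \left(-4\right) = - 3 \cdot 1 \left(-4\right) = \left(-3\right) \left(-4\right) = 12$)
$\left(344 + 167 S{\left(15 \right)}\right) - 462874 = \left(344 + 167 \cdot 12\right) - 462874 = \left(344 + 2004\right) - 462874 = 2348 - 462874 = -460526$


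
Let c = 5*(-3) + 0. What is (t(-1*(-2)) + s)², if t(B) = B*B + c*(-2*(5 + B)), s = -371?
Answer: 24649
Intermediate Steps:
c = -15 (c = -15 + 0 = -15)
t(B) = 150 + B² + 30*B (t(B) = B*B - (-30)*(5 + B) = B² - 15*(-10 - 2*B) = B² + (150 + 30*B) = 150 + B² + 30*B)
(t(-1*(-2)) + s)² = ((150 + (-1*(-2))² + 30*(-1*(-2))) - 371)² = ((150 + 2² + 30*2) - 371)² = ((150 + 4 + 60) - 371)² = (214 - 371)² = (-157)² = 24649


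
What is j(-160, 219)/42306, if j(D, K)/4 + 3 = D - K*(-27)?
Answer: 11500/21153 ≈ 0.54366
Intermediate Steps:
j(D, K) = -12 + 4*D + 108*K (j(D, K) = -12 + 4*(D - K*(-27)) = -12 + 4*(D - (-27)*K) = -12 + 4*(D + 27*K) = -12 + (4*D + 108*K) = -12 + 4*D + 108*K)
j(-160, 219)/42306 = (-12 + 4*(-160) + 108*219)/42306 = (-12 - 640 + 23652)*(1/42306) = 23000*(1/42306) = 11500/21153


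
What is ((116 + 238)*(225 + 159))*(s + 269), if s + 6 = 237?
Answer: 67968000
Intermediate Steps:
s = 231 (s = -6 + 237 = 231)
((116 + 238)*(225 + 159))*(s + 269) = ((116 + 238)*(225 + 159))*(231 + 269) = (354*384)*500 = 135936*500 = 67968000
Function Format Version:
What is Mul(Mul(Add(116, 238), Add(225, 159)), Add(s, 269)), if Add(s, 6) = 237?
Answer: 67968000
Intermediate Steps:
s = 231 (s = Add(-6, 237) = 231)
Mul(Mul(Add(116, 238), Add(225, 159)), Add(s, 269)) = Mul(Mul(Add(116, 238), Add(225, 159)), Add(231, 269)) = Mul(Mul(354, 384), 500) = Mul(135936, 500) = 67968000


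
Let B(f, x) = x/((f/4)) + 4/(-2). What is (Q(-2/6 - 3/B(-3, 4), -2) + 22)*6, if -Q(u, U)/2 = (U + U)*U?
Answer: 36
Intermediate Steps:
B(f, x) = -2 + 4*x/f (B(f, x) = x/((f*(¼))) + 4*(-½) = x/((f/4)) - 2 = x*(4/f) - 2 = 4*x/f - 2 = -2 + 4*x/f)
Q(u, U) = -4*U² (Q(u, U) = -2*(U + U)*U = -2*2*U*U = -4*U²)
(Q(-2/6 - 3/B(-3, 4), -2) + 22)*6 = (-4*(-2)² + 22)*6 = (-4*4 + 22)*6 = (-16 + 22)*6 = 6*6 = 36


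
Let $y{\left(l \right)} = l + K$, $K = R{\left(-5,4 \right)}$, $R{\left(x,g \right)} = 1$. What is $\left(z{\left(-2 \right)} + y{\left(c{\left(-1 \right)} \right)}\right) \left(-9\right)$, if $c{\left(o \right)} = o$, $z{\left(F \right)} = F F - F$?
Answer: $-54$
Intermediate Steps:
$z{\left(F \right)} = F^{2} - F$
$K = 1$
$y{\left(l \right)} = 1 + l$ ($y{\left(l \right)} = l + 1 = 1 + l$)
$\left(z{\left(-2 \right)} + y{\left(c{\left(-1 \right)} \right)}\right) \left(-9\right) = \left(- 2 \left(-1 - 2\right) + \left(1 - 1\right)\right) \left(-9\right) = \left(\left(-2\right) \left(-3\right) + 0\right) \left(-9\right) = \left(6 + 0\right) \left(-9\right) = 6 \left(-9\right) = -54$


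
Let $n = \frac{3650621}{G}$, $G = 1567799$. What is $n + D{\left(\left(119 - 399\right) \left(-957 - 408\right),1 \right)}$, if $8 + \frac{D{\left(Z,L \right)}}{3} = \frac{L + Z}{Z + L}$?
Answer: $- \frac{29273158}{1567799} \approx -18.672$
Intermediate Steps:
$D{\left(Z,L \right)} = -21$ ($D{\left(Z,L \right)} = -24 + 3 \frac{L + Z}{Z + L} = -24 + 3 \frac{L + Z}{L + Z} = -24 + 3 \cdot 1 = -24 + 3 = -21$)
$n = \frac{3650621}{1567799} \approx 2.3285$
$n + D{\left(\left(119 - 399\right) \left(-957 - 408\right),1 \right)} = \frac{3650621}{1567799} - 21 = - \frac{29273158}{1567799}$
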